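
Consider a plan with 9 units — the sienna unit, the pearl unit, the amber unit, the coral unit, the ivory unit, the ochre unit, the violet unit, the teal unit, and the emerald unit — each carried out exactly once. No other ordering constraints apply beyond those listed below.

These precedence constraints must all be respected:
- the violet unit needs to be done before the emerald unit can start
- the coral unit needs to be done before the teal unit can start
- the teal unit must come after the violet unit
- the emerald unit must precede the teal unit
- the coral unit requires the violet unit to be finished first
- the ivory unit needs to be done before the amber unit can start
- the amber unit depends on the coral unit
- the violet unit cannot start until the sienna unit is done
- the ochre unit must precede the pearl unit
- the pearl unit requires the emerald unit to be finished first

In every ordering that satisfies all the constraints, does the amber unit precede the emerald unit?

The amber unit and the emerald unit are not related by any chain of constraints.
So the amber unit can come before the emerald unit or after — it is not forced.

No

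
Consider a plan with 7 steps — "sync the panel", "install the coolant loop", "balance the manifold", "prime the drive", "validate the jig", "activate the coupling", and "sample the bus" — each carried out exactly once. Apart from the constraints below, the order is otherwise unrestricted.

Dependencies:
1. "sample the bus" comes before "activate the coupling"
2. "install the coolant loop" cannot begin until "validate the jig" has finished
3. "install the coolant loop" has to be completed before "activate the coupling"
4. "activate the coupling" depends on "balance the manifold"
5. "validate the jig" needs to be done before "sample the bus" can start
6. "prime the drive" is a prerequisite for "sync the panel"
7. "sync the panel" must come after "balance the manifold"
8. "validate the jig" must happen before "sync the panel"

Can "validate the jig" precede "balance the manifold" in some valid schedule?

Yes

No chain of constraints runs from "balance the manifold" to "validate the jig", so "balance the manifold" is not required to come first.
That means at least one valid schedule has "validate the jig" before "balance the manifold".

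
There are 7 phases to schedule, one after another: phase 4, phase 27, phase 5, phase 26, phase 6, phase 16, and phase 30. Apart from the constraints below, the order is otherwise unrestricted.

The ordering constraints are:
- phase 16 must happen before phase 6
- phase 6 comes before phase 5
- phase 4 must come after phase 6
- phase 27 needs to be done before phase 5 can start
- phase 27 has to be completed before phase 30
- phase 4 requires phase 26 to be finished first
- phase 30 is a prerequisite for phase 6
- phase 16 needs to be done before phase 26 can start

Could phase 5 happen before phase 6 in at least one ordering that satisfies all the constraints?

Following phase 6 → phase 5, phase 6 must precede phase 5 in every valid ordering.
Hence phase 5 can never be scheduled before phase 6.

No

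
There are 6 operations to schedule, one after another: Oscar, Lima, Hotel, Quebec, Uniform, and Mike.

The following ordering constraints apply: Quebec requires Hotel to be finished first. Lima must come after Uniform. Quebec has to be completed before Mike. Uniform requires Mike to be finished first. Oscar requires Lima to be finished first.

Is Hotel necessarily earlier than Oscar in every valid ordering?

Yes

There is a constraint chain Hotel → Quebec → Mike → Uniform → Lima → Oscar.
Hence Hotel necessarily comes before Oscar.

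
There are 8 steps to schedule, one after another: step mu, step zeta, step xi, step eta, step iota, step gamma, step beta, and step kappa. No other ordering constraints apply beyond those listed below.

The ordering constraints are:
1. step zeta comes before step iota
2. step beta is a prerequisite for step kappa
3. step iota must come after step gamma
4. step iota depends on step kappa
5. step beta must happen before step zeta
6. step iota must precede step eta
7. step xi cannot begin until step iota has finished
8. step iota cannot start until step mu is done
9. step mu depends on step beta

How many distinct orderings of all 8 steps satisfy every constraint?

60

2 steps have no prerequisites (step gamma, step beta), so any of them could come first.
Counting all ways to extend the partial order to a total order gives 60.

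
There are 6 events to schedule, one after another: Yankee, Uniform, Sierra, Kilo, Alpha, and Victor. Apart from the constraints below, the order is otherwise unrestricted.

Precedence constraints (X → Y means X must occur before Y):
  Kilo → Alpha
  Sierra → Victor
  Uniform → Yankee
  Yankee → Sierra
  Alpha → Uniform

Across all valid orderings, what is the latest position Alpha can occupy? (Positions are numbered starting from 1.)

Every event that must follow Alpha has to come after it. Tracing all chains starting from Alpha, those events are: Yankee, Uniform, Sierra, Victor — 4 in total.
With 4 mandatory successors out of 6 events total, the latest slot for Alpha is 6−4 = 2, and it's reachable by doing all non-successors before Alpha.

2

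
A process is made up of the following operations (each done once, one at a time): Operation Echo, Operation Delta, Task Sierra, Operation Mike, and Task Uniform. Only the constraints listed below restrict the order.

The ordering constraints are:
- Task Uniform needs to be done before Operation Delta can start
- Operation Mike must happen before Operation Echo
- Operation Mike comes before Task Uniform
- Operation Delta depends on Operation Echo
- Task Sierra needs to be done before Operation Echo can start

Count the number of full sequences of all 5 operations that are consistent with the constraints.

5

2 operations have no prerequisites (Task Sierra, Operation Mike), so any of them could come first.
Enumerating by repeatedly choosing an available operation (one whose prerequisites are all placed) gives 5 distinct complete orderings.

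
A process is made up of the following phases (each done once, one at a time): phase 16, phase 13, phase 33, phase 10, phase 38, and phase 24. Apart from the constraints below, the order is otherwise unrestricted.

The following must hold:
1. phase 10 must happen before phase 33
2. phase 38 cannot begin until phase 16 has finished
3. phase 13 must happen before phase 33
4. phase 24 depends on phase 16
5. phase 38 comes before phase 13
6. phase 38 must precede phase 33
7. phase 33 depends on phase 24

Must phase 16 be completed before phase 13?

Chaining the stated constraints: phase 16 → phase 38 → phase 13.
That forces phase 16 before phase 13 in every valid schedule.

Yes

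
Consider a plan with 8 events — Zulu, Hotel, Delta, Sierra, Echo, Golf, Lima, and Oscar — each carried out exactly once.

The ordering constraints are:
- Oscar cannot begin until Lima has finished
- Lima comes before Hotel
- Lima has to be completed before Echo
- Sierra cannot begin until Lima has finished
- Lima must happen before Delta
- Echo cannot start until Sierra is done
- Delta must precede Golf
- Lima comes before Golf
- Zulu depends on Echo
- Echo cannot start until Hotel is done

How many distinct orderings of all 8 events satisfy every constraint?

Lima is the only event with nothing required before it, so every ordering starts there.
Counting all ways to extend the partial order to a total order gives 210.

210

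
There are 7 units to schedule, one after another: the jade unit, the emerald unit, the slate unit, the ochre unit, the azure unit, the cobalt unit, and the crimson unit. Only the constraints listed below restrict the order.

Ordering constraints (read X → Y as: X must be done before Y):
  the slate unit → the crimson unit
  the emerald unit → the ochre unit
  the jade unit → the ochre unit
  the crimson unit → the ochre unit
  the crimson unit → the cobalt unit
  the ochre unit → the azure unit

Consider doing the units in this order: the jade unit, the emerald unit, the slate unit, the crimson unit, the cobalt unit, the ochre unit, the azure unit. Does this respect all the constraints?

Yes

Going through the constraints one by one, each required predecessor appears earlier in the sequence than its dependent — e.g. the jade unit (position 1) is before the ochre unit (position 6), as required.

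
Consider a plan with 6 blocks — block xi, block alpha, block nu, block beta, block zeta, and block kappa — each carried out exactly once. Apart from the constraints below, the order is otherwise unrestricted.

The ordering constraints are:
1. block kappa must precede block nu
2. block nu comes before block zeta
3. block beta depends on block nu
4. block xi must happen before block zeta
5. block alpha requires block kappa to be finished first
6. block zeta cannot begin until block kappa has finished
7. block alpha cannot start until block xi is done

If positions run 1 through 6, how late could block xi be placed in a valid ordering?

Every block that must follow block xi has to come after it. Tracing all chains starting from block xi, those blocks are: block alpha, block zeta — 2 in total.
With 2 mandatory successors out of 6 blocks total, the latest slot for block xi is 6−2 = 4, and it's reachable by doing all non-successors before block xi.

4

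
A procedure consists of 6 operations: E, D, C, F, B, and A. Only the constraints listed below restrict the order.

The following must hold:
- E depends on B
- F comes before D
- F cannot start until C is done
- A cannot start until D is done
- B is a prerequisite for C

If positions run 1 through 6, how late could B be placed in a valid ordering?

Following every chain forward from B, the operations that must come later are E, D, C, F, A — 5 of them.
With 5 mandatory successors out of 6 operations total, the latest slot for B is 6−5 = 1, and it's reachable by doing all non-successors before B.

1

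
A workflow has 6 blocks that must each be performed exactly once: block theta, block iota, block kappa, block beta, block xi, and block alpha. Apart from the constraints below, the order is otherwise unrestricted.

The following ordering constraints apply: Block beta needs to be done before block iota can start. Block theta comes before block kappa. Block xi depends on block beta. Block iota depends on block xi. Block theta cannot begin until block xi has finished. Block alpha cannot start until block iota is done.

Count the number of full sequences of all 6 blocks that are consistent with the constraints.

Only block beta has no prerequisites, so it must go first.
Systematically extending each partial ordering one block at a time and counting, there are 6 complete orderings.

6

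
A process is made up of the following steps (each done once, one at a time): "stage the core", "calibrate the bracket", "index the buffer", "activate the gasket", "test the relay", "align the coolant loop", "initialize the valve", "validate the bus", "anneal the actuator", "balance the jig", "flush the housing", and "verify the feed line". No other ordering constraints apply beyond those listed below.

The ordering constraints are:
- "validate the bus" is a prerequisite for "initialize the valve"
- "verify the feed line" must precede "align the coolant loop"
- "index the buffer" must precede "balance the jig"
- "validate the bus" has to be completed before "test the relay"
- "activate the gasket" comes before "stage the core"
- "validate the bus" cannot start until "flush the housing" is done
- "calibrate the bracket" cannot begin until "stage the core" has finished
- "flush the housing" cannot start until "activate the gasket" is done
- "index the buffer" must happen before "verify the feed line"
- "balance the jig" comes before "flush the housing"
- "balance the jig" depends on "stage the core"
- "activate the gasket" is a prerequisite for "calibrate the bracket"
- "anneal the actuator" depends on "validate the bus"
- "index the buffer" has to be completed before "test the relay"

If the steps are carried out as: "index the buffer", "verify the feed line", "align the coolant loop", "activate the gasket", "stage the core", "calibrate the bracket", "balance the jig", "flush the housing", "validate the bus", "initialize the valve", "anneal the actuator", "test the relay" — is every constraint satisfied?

Checking each listed constraint against this order: for instance, "index the buffer" is in position 1 and "test the relay" in position 12, so that constraint holds — and the remaining constraints check out the same way.

Yes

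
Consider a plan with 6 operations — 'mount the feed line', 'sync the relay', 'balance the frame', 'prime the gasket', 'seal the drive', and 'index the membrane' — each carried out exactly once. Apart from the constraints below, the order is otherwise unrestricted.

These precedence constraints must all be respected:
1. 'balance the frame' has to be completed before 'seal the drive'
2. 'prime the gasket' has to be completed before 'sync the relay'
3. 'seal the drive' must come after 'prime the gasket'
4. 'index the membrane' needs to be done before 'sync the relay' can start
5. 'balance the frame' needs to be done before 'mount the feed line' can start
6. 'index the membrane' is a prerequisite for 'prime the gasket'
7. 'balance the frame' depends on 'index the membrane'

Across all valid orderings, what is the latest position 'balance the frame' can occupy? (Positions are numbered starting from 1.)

4

Following every chain forward from 'balance the frame', the operations that must come later are 'mount the feed line', 'seal the drive' — 2 of them.
With 2 mandatory successors out of 6 operations total, the latest slot for 'balance the frame' is 6−2 = 4, and it's reachable by doing all non-successors before 'balance the frame'.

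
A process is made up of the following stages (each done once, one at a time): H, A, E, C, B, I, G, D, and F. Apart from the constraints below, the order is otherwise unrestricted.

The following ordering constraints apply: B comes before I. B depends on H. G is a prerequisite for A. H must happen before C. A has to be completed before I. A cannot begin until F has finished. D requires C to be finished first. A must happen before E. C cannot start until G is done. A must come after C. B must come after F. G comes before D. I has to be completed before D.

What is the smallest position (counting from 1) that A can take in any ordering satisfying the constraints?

Working backwards through the constraints from A, its full set of required predecessors is H, C, G, F — 4 of them.
With 4 mandatory predecessors, the earliest A can sit is position 4+1 = 5, and placing just those 4 first achieves it.

5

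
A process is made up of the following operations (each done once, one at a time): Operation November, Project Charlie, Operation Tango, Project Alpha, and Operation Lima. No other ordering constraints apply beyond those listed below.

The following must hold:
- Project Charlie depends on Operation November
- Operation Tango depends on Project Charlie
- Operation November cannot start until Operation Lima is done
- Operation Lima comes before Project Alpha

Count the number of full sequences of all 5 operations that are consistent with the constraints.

4

Operation Lima is the only operation with nothing required before it, so every ordering starts there.
Counting all ways to extend the partial order to a total order gives 4.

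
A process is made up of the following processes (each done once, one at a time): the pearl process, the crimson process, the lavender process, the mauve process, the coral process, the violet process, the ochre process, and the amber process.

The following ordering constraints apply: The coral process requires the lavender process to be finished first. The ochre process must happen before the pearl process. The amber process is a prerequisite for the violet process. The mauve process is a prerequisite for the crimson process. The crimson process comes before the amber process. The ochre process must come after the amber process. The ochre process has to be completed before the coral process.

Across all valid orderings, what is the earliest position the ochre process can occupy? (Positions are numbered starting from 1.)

4

The processes that are forced before the ochre process, directly or transitively, are the crimson process, the mauve process, the amber process. That's 3 processes.
So at minimum 3 processes come before the ochre process, putting the ochre process no earlier than position 4. That position is achievable by scheduling exactly those predecessors first.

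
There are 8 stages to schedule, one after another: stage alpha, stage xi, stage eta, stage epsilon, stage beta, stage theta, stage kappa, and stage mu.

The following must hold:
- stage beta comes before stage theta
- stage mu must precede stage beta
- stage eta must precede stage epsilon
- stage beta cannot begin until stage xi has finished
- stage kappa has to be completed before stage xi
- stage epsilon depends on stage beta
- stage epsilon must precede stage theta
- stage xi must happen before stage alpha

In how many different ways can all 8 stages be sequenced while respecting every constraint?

72

The stages with no prerequisites are stage eta, stage kappa, stage mu; any of them can be placed first.
Counting all ways to extend the partial order to a total order gives 72.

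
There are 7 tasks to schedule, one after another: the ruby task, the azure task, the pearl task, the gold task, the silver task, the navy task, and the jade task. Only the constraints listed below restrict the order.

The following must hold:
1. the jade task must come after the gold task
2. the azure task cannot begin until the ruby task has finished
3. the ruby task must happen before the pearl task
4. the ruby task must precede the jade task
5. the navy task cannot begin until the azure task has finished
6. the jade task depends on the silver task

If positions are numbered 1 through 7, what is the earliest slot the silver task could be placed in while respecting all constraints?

1

No constraint forces any other task before the silver task, so it can be placed first.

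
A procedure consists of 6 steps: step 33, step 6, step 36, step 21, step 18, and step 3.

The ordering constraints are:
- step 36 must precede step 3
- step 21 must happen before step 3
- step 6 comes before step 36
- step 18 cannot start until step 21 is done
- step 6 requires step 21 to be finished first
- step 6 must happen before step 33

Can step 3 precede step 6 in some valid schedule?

There is a dependency chain step 6 → step 36 → step 3, so step 3 always comes after step 6.
So no valid ordering can have step 3 before step 6.

No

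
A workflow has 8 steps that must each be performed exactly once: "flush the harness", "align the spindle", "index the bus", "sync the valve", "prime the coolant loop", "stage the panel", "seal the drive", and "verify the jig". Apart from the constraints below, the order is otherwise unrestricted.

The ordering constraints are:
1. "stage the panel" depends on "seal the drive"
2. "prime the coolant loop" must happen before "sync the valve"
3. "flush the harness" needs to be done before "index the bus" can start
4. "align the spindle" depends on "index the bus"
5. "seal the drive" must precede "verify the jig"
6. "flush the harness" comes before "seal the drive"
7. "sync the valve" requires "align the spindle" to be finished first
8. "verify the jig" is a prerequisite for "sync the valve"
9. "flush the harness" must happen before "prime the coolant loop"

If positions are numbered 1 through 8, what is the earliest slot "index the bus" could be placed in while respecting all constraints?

2

The only step forced before "index the bus" (directly or transitively) is "flush the harness".
With 1 mandatory predecessor, the earliest "index the bus" can sit is position 1+1 = 2, and placing just that one first achieves it.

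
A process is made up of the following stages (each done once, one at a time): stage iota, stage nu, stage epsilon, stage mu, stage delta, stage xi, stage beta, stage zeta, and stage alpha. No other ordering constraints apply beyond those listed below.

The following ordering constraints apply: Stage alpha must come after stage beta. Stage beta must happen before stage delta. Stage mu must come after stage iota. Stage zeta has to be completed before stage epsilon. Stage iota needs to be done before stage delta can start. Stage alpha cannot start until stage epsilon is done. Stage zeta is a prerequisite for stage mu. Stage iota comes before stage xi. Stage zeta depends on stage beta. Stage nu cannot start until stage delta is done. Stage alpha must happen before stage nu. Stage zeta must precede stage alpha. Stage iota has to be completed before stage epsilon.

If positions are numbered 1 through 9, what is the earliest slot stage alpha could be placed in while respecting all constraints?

5

Working backwards through the constraints from stage alpha, its full set of required predecessors is stage iota, stage epsilon, stage beta, stage zeta — 4 of them.
With 4 mandatory predecessors, the earliest stage alpha can sit is position 4+1 = 5, and placing just those 4 first achieves it.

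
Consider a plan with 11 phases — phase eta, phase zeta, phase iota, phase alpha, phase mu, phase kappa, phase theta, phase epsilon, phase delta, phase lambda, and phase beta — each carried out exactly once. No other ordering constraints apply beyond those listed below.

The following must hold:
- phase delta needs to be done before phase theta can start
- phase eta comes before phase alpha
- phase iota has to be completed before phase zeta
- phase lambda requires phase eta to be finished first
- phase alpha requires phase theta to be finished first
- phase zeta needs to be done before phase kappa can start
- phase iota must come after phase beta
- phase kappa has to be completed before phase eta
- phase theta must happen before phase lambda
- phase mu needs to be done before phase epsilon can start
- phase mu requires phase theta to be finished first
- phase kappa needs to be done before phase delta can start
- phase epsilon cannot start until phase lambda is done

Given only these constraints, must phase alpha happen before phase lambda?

No

Nothing in the constraints links phase alpha and phase lambda; they are unordered relative to each other.
A valid ordering placing phase lambda before phase alpha exists, so the answer is no.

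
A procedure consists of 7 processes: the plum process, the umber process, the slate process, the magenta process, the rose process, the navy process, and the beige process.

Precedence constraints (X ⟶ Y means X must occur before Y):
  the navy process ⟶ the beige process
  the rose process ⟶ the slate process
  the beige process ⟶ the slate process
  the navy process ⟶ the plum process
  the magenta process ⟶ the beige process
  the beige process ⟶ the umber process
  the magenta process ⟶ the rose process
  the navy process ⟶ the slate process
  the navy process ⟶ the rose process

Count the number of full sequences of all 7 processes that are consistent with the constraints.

2 processes have no prerequisites (the magenta process, the navy process), so any of them could come first.
Systematically extending each partial ordering one process at a time and counting, there are 55 complete orderings.

55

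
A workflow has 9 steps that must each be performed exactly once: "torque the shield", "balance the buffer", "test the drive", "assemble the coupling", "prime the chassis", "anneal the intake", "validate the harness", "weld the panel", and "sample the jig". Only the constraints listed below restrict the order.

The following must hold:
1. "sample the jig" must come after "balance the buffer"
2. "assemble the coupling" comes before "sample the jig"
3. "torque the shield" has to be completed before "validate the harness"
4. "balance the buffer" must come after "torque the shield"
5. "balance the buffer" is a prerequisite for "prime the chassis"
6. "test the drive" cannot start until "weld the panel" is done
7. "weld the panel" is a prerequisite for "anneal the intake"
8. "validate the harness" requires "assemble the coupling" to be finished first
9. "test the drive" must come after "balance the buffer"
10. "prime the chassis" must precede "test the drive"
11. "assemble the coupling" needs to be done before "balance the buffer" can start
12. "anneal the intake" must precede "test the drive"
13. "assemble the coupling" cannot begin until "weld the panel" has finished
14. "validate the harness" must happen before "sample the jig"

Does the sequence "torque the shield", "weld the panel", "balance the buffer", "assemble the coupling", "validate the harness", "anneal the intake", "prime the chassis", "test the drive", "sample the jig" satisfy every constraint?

No

The sequence places "balance the buffer" ahead of "assemble the coupling".
Since "assemble the coupling" is required before "balance the buffer", the ordering is invalid.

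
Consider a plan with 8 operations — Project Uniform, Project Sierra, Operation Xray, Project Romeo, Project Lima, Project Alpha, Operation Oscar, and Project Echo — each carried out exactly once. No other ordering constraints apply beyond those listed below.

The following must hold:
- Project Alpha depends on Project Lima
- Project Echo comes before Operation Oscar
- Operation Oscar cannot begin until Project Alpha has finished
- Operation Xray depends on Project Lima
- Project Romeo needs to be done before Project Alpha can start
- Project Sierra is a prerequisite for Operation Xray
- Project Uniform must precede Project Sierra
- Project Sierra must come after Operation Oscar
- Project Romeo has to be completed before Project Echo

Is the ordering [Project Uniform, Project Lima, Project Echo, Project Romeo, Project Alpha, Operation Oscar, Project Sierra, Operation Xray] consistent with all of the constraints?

The sequence places Project Echo ahead of Project Romeo.
Since Project Romeo is required before Project Echo, the ordering is invalid.

No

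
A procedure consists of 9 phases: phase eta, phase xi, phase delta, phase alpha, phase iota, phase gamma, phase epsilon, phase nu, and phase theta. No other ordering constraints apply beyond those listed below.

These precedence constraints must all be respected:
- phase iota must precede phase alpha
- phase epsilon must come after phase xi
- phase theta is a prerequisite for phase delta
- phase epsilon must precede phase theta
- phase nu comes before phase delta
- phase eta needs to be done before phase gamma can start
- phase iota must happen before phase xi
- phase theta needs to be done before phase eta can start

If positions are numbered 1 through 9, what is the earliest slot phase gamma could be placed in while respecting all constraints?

6

Working backwards through the constraints from phase gamma, its full set of required predecessors is phase eta, phase xi, phase iota, phase epsilon, phase theta — 5 of them.
With 5 mandatory predecessors, the earliest phase gamma can sit is position 5+1 = 6, and placing just those 5 first achieves it.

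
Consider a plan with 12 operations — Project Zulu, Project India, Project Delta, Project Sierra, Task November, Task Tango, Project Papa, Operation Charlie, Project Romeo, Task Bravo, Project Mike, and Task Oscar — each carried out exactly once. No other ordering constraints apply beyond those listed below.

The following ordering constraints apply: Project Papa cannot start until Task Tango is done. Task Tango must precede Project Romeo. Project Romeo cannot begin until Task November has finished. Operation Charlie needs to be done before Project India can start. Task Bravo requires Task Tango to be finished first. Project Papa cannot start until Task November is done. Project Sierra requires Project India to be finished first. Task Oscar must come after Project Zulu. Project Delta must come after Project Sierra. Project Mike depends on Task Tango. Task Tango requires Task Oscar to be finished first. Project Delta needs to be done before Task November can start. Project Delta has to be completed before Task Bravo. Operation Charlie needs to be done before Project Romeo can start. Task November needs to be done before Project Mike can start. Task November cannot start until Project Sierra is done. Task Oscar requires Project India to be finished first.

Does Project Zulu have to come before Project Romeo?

Tracing the constraints gives a chain: Project Zulu → Task Oscar → Task Tango → Project Romeo.
Hence Project Zulu necessarily comes before Project Romeo.

Yes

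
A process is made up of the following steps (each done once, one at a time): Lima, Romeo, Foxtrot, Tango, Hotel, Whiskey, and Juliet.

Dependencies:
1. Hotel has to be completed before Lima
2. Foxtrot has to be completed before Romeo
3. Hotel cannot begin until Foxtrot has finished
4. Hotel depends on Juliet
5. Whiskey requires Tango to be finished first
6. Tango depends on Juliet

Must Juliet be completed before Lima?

Chaining the stated constraints: Juliet → Hotel → Lima.
Hence Juliet necessarily comes before Lima.

Yes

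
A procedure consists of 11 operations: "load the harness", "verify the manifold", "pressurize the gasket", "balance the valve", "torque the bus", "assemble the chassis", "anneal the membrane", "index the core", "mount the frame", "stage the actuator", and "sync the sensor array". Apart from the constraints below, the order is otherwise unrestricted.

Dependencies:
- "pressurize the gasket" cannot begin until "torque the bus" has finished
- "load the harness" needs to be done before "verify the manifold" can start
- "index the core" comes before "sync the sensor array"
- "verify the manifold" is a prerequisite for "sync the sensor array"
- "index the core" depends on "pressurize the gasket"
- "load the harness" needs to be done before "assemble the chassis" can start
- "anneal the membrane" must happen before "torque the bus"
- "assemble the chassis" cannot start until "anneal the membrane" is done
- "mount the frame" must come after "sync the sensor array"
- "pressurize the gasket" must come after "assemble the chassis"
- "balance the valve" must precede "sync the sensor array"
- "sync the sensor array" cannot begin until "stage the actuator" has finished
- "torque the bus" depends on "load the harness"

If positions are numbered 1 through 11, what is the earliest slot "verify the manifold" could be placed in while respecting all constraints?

2

Working backwards through the constraints from "verify the manifold", its only required predecessor is "load the harness".
With 1 mandatory predecessor, the earliest "verify the manifold" can sit is position 1+1 = 2, and placing just that one first achieves it.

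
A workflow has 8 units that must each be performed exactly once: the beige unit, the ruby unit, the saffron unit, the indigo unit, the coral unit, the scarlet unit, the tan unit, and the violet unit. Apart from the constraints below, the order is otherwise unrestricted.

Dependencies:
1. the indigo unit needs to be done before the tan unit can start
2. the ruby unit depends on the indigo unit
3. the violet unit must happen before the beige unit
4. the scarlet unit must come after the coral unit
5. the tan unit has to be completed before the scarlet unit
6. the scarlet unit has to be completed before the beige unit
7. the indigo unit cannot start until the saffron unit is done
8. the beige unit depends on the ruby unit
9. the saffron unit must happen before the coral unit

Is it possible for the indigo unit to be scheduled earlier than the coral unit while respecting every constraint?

The constraints leave the indigo unit and the coral unit unordered relative to each other; nothing requires the coral unit earlier.
That means at least one valid schedule has the indigo unit before the coral unit.

Yes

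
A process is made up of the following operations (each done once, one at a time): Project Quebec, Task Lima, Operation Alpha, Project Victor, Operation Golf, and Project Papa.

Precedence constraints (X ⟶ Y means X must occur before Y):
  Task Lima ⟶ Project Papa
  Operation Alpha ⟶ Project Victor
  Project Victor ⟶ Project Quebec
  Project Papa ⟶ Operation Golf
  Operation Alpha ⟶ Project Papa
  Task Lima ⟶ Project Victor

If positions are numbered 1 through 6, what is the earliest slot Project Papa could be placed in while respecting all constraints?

Working backwards through the constraints from Project Papa, its full set of required predecessors is Task Lima, Operation Alpha — 2 of them.
With 2 mandatory predecessors, the earliest Project Papa can sit is position 2+1 = 3, and placing just those 2 first achieves it.

3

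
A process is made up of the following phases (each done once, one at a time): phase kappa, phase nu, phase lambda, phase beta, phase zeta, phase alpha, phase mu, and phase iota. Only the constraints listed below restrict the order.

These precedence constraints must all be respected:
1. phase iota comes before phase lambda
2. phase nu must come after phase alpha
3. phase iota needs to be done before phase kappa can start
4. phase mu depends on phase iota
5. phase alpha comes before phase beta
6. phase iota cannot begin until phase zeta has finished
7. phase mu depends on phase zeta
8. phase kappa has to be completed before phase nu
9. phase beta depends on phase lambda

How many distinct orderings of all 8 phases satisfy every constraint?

156

The phases with no prerequisites are phase zeta, phase alpha; any of them can be placed first.
Systematically extending each partial ordering one phase at a time and counting, there are 156 complete orderings.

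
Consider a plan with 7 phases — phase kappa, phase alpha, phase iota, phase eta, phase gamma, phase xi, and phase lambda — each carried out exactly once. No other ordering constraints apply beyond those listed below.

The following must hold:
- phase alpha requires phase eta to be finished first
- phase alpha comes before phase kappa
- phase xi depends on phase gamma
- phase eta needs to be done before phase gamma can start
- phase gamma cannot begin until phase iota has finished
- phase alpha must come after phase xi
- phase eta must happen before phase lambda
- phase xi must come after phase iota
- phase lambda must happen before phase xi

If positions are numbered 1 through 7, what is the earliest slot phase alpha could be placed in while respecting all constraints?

6

Working backwards through the constraints from phase alpha, its full set of required predecessors is phase iota, phase eta, phase gamma, phase xi, phase lambda — 5 of them.
So at minimum 5 phases come before phase alpha, putting phase alpha no earlier than position 6. That position is achievable by scheduling exactly those predecessors first.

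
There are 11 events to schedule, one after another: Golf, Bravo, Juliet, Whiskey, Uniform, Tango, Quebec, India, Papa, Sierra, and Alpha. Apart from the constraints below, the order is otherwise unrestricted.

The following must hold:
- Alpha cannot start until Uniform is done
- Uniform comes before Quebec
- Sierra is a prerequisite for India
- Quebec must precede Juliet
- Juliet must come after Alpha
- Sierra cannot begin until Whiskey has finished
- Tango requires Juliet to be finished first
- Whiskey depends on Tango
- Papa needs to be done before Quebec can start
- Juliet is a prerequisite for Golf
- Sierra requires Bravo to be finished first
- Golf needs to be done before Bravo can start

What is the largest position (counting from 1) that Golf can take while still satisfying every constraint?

8

Every event that must follow Golf has to come after it. Tracing all chains starting from Golf, those events are: Bravo, India, Sierra — 3 in total.
So at least 3 events follow Golf, putting Golf no later than position 8. That position is achievable by scheduling everything else first.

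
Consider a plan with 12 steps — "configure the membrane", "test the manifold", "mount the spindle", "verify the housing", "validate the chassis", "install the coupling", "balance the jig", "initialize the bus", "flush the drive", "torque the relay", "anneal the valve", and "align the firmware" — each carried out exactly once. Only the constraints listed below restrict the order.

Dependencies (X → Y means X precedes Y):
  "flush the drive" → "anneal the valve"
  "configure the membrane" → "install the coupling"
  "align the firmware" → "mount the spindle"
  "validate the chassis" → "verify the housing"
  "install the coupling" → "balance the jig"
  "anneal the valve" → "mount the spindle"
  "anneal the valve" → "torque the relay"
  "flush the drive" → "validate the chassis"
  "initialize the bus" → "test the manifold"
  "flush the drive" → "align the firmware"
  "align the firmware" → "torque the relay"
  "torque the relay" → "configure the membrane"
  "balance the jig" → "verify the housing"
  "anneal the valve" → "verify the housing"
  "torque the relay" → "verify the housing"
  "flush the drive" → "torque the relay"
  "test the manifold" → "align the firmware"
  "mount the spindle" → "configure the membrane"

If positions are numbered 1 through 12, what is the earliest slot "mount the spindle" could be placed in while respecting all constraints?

6

The steps that are forced before "mount the spindle", directly or transitively, are "test the manifold", "initialize the bus", "flush the drive", "anneal the valve", "align the firmware". That's 5 steps.
So at minimum 5 steps come before "mount the spindle", putting "mount the spindle" no earlier than position 6. That position is achievable by scheduling exactly those predecessors first.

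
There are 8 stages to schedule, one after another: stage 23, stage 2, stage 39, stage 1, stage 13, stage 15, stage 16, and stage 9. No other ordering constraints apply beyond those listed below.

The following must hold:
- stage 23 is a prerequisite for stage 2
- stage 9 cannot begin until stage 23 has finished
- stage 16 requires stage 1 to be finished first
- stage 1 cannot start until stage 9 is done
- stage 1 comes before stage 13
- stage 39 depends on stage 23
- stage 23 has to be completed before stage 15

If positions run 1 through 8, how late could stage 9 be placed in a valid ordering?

5

Every stage that must follow stage 9 has to come after it. Tracing all chains starting from stage 9, those stages are: stage 1, stage 13, stage 16 — 3 in total.
So at least 3 stages follow stage 9, putting stage 9 no later than position 5. That position is achievable by scheduling everything else first.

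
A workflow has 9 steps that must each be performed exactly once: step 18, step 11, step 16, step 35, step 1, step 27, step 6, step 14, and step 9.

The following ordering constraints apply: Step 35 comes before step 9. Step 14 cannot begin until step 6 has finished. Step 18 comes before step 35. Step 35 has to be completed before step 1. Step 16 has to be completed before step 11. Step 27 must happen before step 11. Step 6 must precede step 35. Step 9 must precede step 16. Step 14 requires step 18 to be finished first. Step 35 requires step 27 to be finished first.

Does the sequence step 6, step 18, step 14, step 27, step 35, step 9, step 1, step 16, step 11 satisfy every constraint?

Yes

Going through the constraints one by one, each required predecessor appears earlier in the sequence than its dependent — e.g. step 27 (position 4) is before step 11 (position 9), as required.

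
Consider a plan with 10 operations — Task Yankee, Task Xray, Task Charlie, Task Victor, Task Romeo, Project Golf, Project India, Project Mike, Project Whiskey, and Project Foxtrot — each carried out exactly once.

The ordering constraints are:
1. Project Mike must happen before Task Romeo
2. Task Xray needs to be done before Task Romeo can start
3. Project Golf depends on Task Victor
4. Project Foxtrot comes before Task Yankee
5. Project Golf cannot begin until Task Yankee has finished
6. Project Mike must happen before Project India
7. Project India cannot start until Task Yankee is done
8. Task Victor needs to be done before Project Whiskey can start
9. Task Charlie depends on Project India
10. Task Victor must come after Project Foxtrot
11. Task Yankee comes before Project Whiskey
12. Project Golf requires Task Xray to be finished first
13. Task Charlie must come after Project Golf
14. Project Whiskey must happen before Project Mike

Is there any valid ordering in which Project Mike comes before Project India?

Yes

Project Mike is actually forced before Project India by the constraints, so certainly some valid ordering has Project Mike first.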